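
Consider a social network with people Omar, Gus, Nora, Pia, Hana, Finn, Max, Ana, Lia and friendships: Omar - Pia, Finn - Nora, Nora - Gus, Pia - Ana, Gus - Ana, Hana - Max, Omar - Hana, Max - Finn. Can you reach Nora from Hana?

Yes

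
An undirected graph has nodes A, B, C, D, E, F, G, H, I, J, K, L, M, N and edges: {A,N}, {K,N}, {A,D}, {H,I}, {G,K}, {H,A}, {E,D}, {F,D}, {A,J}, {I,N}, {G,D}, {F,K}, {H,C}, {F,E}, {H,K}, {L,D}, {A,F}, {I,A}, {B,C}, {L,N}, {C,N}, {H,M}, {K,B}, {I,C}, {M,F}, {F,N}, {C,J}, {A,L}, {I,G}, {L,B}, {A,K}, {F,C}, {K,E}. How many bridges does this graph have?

The edges on the cycle H-I-A-L-B-C-F-M-H are not bridges since each lies on that cycle.
Every edge lies on some cycle, so there are no bridges.

0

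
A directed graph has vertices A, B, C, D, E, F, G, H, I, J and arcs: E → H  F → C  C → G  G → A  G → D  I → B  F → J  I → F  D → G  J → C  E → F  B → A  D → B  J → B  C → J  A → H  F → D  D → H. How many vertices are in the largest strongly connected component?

{D, G} are all mutually reachable — one SCC of size 2.
{C, J} are all mutually reachable — one SCC of size 2.
{I} is an SCC by itself.
{B} is an SCC by itself.
{E} is an SCC by itself.
(and 3 more singleton SCCs)
The largest has 2 vertices.

2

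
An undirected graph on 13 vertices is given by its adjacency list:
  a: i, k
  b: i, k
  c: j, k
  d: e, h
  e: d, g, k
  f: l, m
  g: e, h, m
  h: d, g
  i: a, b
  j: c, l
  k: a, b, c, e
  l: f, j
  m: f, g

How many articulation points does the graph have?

1

Removing k increases the component count from 1 to 2, so k is a cut vertex.
By contrast removing g leaves 1 component; it is not a cut vertex. No other vertex is a cut vertex either.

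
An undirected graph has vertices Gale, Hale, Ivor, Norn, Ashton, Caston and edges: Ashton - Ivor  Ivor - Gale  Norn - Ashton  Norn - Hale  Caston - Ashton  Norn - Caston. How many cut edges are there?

The edges on the cycle Norn-Caston-Ashton-Norn are not bridges since each lies on that cycle.
But removing Ivor - Gale disconnects Ivor from Gale; removing Ashton - Ivor disconnects Ashton from Ivor; removing Norn - Hale disconnects Norn from Hale — these are bridges.
That makes 3 bridges.

3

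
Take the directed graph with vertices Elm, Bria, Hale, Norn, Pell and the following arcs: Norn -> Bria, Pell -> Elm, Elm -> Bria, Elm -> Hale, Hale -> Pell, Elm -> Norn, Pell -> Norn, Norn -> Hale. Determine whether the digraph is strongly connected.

There is no directed path from Bria to Elm, so the graph is not strongly connected.

No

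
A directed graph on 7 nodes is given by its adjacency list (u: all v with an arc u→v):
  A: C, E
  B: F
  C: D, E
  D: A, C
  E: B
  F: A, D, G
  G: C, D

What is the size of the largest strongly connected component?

{A, B, C, D, E, F, G} are all mutually reachable — one SCC of size 7.
The largest has 7 vertices.

7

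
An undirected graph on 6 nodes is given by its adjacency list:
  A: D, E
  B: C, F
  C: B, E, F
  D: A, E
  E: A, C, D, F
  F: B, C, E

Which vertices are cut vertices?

E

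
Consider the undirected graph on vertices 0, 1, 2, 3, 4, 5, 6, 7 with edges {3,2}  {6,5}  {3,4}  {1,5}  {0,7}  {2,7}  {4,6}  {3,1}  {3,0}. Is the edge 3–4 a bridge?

No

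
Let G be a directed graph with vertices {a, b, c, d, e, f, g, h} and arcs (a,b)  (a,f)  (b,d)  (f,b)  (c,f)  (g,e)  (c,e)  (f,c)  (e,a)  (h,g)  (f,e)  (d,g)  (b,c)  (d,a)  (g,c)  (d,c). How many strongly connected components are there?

2

{a, b, c, d, e, f, g} are all mutually reachable — one SCC of size 7.
{h} is an SCC by itself.
That gives 2 strongly connected components.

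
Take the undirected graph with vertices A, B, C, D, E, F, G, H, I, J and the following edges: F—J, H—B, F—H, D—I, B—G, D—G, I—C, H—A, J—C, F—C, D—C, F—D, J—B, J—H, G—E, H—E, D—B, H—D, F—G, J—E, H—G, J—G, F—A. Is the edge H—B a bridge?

After removing H—B, the path H-J-B still connects them, so the edge is not a bridge.

No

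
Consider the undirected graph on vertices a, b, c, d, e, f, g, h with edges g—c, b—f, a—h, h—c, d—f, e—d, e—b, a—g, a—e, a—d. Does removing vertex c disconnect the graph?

Deleting c leaves 1 component (was 1) (its neighbors g, h remain connected to each other), so c is not a cut vertex.

No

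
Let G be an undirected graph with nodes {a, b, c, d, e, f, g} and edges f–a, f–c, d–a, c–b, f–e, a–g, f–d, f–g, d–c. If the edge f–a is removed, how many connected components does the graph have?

f and a are still connected via f-d-a, so the component count stays at 1.

1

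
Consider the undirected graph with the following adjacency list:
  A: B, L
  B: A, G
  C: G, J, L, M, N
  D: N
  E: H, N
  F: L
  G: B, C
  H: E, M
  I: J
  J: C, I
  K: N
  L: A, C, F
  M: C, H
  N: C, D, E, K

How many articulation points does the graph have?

Removing C increases the component count from 1 to 3, so C is a cut vertex.
Removing J increases the component count from 1 to 2, so J is a cut vertex.
Removing L increases the component count from 1 to 2, so L is a cut vertex.
Likewise N is a cut vertex.
By contrast removing K leaves 1 component; it is not a cut vertex. No other vertex is a cut vertex either.

4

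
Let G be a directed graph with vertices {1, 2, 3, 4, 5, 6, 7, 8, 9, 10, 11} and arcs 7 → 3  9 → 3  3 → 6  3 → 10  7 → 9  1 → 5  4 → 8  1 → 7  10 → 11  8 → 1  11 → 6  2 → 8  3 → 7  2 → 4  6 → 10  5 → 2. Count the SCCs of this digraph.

{1, 2, 4, 5, 8} are all mutually reachable — one SCC of size 5.
{6, 10, 11} are all mutually reachable — one SCC of size 3.
{3, 7, 9} are all mutually reachable — one SCC of size 3.
That gives 3 strongly connected components.

3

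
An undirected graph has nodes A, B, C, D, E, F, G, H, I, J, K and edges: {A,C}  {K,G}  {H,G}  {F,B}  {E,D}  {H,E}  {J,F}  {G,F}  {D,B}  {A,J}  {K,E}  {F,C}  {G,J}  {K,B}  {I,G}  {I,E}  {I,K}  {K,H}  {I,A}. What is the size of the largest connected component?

Starting from A we can reach A, B, C, D, E, F, G, H, I, J, K. That is one component of size 11.
The largest has 11 vertices.

11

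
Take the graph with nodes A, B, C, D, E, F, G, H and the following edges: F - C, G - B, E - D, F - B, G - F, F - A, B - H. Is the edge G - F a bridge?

No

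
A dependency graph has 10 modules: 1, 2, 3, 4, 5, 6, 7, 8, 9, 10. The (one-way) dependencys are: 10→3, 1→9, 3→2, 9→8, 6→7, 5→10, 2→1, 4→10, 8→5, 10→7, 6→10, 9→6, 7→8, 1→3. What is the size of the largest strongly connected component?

{1, 2, 3, 5, 6, 7, 8, 9, 10} are all mutually reachable — one SCC of size 9.
{4} is an SCC by itself.
The largest has 9 vertices.

9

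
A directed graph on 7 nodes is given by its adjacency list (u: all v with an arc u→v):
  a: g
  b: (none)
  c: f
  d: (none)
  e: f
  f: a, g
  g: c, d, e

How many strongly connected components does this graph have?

3

{a, c, e, f, g} are all mutually reachable — one SCC of size 5.
{b} is an SCC by itself.
{d} is an SCC by itself.
That gives 3 strongly connected components.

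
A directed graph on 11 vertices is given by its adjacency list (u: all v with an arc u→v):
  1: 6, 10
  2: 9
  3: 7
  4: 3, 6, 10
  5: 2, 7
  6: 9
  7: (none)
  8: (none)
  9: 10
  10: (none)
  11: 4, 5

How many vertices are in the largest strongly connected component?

{9} is an SCC by itself.
{8} is an SCC by itself.
{7} is an SCC by itself.
{5} is an SCC by itself.
{6} is an SCC by itself.
(and 6 more singleton SCCs)
The largest has 1 vertex.

1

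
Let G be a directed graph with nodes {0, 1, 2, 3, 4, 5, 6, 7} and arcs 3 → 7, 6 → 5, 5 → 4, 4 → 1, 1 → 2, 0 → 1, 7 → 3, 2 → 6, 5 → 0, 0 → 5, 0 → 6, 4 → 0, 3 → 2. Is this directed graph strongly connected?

There is no directed path from 6 to 3, so the graph is not strongly connected.

No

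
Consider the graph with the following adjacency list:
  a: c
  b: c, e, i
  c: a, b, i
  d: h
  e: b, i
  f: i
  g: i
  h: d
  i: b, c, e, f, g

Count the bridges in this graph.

The edges on the cycle i-e-b-c-i are not bridges since each lies on that cycle.
But removing i-g disconnects i from g; removing a-c disconnects a from c; removing d-h disconnects d from h; removing i-f disconnects i from f — these are bridges.
That makes 4 bridges.

4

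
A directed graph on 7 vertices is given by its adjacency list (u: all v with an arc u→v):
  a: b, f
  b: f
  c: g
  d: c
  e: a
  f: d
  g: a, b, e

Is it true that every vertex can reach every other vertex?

From e we can reach every vertex (a, b, c, d, e, f, g), and every vertex can reach e (a, b, c, d, e, f, g). So the whole graph is one strongly connected component.

Yes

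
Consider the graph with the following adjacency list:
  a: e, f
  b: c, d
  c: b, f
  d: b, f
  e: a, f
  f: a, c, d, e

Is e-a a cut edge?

No

After removing e-a, the path e-f-a still connects them, so the edge is not a bridge.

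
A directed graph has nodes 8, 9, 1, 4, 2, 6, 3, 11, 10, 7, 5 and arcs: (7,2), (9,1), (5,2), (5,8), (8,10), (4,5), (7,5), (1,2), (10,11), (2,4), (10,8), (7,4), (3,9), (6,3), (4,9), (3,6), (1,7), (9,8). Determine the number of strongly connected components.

4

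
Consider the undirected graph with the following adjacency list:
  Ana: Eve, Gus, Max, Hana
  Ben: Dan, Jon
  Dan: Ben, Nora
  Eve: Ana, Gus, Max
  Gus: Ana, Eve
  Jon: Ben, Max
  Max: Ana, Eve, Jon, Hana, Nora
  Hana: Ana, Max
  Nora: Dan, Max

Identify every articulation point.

Removing Max increases the component count from 1 to 2, so Max is a cut vertex.
By contrast removing Hana leaves 1 component; it is not a cut vertex. No other vertex is a cut vertex either.

Max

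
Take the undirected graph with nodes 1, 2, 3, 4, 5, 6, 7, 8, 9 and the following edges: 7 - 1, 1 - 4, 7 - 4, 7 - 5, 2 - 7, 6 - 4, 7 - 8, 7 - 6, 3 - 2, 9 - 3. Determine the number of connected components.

Starting from 1 we can reach 1, 2, 3, 4, 5, 6, 7, 8, 9. That is one component of size 9.
Total: 1 component.

1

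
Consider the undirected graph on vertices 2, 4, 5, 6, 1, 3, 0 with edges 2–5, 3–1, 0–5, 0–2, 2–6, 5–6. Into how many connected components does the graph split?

4 is isolated — a component by itself.
Starting from 1 we can reach 1, 3. That is one component of size 2.
Starting from 0 we can reach 0, 2, 5, 6. That is one component of size 4.
Total: 3 components.

3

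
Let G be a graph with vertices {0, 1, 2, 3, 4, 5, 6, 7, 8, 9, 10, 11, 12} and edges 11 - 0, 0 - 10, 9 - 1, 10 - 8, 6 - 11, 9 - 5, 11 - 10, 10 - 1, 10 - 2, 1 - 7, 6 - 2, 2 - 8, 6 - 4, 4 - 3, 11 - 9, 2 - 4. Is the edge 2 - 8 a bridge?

No

After removing 2 - 8, the path 2-10-8 still connects them, so the edge is not a bridge.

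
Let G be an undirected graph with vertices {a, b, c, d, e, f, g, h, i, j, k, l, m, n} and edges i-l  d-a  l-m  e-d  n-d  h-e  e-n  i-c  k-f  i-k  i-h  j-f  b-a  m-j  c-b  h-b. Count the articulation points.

1

Removing i increases the component count from 2 to 3, so i is a cut vertex.
By contrast removing m leaves 2 components; it is not a cut vertex. No other vertex is a cut vertex either.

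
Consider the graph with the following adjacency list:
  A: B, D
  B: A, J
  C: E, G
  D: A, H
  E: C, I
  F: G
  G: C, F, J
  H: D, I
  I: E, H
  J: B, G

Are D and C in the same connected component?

Yes

From D we can reach A, B, C, D, E, F, G, H, I, J, which includes C.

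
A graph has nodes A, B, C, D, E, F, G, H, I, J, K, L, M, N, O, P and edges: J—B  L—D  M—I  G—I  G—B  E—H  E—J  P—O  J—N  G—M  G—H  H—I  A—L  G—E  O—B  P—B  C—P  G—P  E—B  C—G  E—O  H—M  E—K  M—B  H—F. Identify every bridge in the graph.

A-L, D-L, E-K, F-H, J-N

The edges on the cycle G-E-J-B-G are not bridges since each lies on that cycle.
But removing F—H disconnects F from H; removing A—L disconnects A from L; removing N—J disconnects N from J; removing L—D disconnects L from D — these are bridges.
In total 5 edges are bridges.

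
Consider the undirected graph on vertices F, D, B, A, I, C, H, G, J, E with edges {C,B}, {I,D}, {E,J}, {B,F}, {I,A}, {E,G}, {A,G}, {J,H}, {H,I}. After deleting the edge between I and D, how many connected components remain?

Before removal there are 2 components.
I - D is a bridge — removing it separates I's side from D's side.
After removal: 3 components.

3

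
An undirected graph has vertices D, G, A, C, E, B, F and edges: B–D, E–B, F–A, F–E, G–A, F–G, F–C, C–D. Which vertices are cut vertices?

Removing F increases the component count from 1 to 2, so F is a cut vertex.
By contrast removing B leaves 1 component; it is not a cut vertex. No other vertex is a cut vertex either.

F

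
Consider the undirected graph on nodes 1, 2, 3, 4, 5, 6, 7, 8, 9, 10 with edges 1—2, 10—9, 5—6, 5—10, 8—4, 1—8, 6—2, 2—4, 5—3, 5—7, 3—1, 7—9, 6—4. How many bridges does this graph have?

The edges on the cycle 5-7-9-10-5 are not bridges since each lies on that cycle.
Every edge lies on some cycle, so there are no bridges.

0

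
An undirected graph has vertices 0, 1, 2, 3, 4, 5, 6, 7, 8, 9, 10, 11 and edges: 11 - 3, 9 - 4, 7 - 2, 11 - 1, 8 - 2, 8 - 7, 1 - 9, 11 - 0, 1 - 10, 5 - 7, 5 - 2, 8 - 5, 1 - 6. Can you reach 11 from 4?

From 4 we can reach 0, 1, 3, 4, 6, 9, 10, 11, which includes 11.

Yes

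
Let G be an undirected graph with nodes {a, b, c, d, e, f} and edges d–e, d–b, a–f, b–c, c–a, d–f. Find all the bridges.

d-e

The edges on the cycle d-b-c-a-f-d are not bridges since each lies on that cycle.
But removing d–e disconnects d from e — this is a bridge.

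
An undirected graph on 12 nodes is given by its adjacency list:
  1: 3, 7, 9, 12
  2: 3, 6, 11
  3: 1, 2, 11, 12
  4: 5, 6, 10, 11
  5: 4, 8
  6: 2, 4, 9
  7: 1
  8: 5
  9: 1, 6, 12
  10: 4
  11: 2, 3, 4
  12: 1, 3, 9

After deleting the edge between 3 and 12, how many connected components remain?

3 and 12 are still connected via 3-1-12, so the component count stays at 1.

1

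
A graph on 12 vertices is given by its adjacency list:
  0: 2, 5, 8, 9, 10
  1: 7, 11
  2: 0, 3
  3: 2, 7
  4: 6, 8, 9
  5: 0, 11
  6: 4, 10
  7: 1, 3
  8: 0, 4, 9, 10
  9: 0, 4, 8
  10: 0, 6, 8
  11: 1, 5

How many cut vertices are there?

1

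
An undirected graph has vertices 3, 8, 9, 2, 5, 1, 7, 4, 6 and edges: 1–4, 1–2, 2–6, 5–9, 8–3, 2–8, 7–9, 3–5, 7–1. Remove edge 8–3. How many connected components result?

1

8 and 3 are still connected via 8-2-1-7-9-5-3, so the component count stays at 1.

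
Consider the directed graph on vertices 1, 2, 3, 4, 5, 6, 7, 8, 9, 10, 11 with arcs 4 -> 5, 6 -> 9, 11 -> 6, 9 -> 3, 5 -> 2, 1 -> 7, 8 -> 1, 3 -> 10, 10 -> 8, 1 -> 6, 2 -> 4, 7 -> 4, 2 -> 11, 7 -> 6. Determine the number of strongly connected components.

1

{1, 2, 3, 4, 5, 6, 7, 8, 9, 10, 11} are all mutually reachable — one SCC of size 11.
That gives 1 strongly connected component.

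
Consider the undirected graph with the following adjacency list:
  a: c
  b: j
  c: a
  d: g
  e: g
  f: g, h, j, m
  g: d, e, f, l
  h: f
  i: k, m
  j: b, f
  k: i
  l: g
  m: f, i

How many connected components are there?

2

Starting from a we can reach a, c. That is one component of size 2.
Starting from b we can reach b, d, e, f, g, h, i, j, k, l, m. That is one component of size 11.
Total: 2 components.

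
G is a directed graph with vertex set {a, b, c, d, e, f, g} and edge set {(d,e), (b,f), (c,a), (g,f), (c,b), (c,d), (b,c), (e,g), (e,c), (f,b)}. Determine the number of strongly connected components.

2

{b, c, d, e, f, g} are all mutually reachable — one SCC of size 6.
{a} is an SCC by itself.
That gives 2 strongly connected components.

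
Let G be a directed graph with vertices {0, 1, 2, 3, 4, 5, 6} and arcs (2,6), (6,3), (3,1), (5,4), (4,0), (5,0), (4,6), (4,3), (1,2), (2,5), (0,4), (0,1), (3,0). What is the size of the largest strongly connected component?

7

{0, 1, 2, 3, 4, 5, 6} are all mutually reachable — one SCC of size 7.
The largest has 7 vertices.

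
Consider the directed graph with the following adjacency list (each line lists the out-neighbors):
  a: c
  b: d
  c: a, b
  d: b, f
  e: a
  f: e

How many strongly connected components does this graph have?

{a, b, c, d, e, f} are all mutually reachable — one SCC of size 6.
That gives 1 strongly connected component.

1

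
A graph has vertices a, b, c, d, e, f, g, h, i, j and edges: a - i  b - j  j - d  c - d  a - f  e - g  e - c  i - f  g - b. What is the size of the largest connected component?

6

h is isolated — a component by itself.
Starting from a we can reach a, f, i. That is one component of size 3.
Starting from b we can reach b, c, d, e, g, j. That is one component of size 6.
The largest has 6 vertices.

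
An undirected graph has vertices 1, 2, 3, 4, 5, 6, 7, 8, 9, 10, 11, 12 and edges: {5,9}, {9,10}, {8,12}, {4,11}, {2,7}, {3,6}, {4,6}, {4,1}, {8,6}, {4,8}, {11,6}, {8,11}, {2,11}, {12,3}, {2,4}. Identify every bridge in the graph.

1-4, 10-9, 2-7, 5-9

The edges on the cycle 4-8-12-3-6-11-4 are not bridges since each lies on that cycle.
But removing 9–10 disconnects 9 from 10; removing 4–1 disconnects 4 from 1; removing 5–9 disconnects 5 from 9; removing 7–2 disconnects 7 from 2 — these are bridges.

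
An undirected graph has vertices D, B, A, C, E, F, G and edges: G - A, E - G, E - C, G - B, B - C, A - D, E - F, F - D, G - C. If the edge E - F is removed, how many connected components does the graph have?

1

E and F are still connected via E-G-A-D-F, so the component count stays at 1.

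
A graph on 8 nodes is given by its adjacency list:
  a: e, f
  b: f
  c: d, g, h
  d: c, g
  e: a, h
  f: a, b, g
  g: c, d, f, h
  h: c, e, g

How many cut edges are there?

1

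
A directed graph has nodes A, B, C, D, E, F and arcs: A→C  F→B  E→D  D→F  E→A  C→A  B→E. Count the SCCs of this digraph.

2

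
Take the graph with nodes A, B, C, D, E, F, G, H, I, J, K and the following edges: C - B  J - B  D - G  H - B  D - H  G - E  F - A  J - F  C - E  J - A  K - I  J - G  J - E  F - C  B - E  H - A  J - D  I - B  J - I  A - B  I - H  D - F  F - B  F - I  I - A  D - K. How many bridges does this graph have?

0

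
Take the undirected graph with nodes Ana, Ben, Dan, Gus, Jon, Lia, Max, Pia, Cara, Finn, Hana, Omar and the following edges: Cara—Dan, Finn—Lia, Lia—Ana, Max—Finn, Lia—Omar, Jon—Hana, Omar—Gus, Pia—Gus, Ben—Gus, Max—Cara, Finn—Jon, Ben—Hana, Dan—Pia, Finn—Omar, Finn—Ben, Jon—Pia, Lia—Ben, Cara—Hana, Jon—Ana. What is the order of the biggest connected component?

Starting from Ana we can reach Ana, Ben, Dan, Gus, Jon, Lia, Max, Pia, Cara, Finn, Hana, Omar. That is one component of size 12.
The largest has 12 vertices.

12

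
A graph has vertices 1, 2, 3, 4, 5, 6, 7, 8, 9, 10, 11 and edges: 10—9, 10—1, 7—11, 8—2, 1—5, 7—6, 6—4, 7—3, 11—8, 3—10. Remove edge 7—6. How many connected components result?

Before removal there is 1 component.
7—6 is a bridge — removing it separates 7's side from 6's side.
After removal: 2 components.

2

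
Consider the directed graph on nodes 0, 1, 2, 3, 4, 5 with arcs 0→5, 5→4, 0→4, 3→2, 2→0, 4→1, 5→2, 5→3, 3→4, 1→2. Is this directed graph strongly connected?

Yes

From 1 we can reach every vertex (0, 1, 2, 3, 4, 5), and every vertex can reach 1 (0, 1, 2, 3, 4, 5). So the whole graph is one strongly connected component.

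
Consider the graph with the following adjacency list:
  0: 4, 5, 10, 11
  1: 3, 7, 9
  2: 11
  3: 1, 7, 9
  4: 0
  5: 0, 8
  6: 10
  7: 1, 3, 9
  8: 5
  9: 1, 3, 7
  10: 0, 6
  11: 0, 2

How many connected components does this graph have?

2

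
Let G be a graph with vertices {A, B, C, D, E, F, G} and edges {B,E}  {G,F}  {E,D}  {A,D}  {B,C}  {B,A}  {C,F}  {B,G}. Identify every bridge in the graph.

none

The edges on the cycle B-C-F-G-B are not bridges since each lies on that cycle.
Every edge lies on some cycle, so there are no bridges.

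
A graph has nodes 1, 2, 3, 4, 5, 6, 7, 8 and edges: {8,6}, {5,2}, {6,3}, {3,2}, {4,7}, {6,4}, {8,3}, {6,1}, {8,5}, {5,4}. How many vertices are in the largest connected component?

8

Starting from 1 we can reach 1, 2, 3, 4, 5, 6, 7, 8. That is one component of size 8.
The largest has 8 vertices.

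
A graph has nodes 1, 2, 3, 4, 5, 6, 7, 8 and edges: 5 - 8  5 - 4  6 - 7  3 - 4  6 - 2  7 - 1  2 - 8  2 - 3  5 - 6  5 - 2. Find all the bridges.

1-7, 6-7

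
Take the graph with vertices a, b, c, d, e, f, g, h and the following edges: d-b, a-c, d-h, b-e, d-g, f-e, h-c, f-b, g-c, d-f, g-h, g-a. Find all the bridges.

none

The edges on the cycle g-a-c-g are not bridges since each lies on that cycle.
Every edge lies on some cycle, so there are no bridges.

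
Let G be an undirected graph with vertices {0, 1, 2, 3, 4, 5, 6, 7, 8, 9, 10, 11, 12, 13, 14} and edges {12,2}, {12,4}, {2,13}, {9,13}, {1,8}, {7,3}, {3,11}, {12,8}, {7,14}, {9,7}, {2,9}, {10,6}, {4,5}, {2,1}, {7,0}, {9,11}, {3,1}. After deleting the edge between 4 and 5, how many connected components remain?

Before removal there are 2 components.
4 - 5 is a bridge — removing it separates 4's side from 5's side.
After removal: 3 components.

3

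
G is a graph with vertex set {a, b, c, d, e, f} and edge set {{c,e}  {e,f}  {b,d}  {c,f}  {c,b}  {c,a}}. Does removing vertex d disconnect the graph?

Deleting d leaves 1 component (was 1), so d is not a cut vertex.

No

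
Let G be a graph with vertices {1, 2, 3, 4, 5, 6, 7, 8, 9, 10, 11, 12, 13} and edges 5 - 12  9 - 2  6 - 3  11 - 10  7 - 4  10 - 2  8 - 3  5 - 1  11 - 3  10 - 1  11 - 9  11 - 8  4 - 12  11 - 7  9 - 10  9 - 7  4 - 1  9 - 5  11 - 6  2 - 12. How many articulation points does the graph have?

1

Removing 11 increases the component count from 2 to 3, so 11 is a cut vertex.
By contrast removing 3 leaves 2 components; it is not a cut vertex. No other vertex is a cut vertex either.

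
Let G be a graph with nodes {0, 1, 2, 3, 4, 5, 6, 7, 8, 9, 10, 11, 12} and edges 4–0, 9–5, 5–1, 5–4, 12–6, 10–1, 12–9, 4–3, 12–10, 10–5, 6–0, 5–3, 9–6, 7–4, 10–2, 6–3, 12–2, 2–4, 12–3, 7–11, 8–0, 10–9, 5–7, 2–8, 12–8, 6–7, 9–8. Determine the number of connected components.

1

Starting from 0 we can reach 0, 1, 2, 3, 4, 5, 6, 7, 8, 9, 10, 11, 12. That is one component of size 13.
Total: 1 component.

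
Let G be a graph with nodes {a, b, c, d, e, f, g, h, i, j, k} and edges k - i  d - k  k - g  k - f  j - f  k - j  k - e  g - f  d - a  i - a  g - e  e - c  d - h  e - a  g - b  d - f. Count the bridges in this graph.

The edges on the cycle d-k-i-a-d are not bridges since each lies on that cycle.
But removing e - c disconnects e from c; removing g - b disconnects g from b; removing h - d disconnects h from d — these are bridges.
That makes 3 bridges.

3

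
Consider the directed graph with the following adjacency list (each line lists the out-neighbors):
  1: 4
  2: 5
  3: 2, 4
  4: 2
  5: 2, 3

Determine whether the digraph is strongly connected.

There is no directed path from 3 to 1, so the graph is not strongly connected.

No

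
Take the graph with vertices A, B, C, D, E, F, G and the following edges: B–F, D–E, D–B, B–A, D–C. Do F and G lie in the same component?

No

The component containing F is {A, B, C, D, E, F}, and G is not in it.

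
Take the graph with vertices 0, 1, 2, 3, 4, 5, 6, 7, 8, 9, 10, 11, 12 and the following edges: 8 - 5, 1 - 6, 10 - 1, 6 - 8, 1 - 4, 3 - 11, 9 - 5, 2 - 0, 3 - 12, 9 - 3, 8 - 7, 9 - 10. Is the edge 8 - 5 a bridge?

No

After removing 8 - 5, the path 8-6-1-10-9-5 still connects them, so the edge is not a bridge.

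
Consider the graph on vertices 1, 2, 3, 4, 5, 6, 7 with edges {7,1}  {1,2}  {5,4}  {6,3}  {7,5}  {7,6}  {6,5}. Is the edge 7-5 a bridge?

After removing 7-5, the path 7-6-5 still connects them, so the edge is not a bridge.

No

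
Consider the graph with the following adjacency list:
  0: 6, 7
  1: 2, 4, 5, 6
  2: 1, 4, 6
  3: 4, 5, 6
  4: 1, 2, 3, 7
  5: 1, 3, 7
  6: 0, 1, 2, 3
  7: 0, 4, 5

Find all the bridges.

The edges on the cycle 1-4-7-0-6-2-1 are not bridges since each lies on that cycle.
Every edge lies on some cycle, so there are no bridges.

none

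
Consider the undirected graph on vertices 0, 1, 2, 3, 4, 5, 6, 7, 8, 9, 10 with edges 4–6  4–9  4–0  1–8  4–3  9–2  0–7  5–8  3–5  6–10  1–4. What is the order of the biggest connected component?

Starting from 0 we can reach 0, 1, 2, 3, 4, 5, 6, 7, 8, 9, 10. That is one component of size 11.
The largest has 11 vertices.

11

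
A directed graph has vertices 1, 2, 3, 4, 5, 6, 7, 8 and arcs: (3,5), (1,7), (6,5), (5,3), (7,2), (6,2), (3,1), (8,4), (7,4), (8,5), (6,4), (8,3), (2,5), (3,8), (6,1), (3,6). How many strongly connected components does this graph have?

2

{1, 2, 3, 5, 6, 7, 8} are all mutually reachable — one SCC of size 7.
{4} is an SCC by itself.
That gives 2 strongly connected components.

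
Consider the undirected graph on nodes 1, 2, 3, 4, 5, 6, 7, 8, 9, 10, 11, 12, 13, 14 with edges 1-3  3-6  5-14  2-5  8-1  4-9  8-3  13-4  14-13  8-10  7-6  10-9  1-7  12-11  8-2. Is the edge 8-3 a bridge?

After removing 8-3, the path 8-1-3 still connects them, so the edge is not a bridge.

No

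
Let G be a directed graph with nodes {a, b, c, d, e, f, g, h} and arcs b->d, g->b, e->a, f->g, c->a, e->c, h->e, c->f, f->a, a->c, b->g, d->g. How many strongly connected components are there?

{b, d, g} are all mutually reachable — one SCC of size 3.
{a, c, f} are all mutually reachable — one SCC of size 3.
{e} is an SCC by itself.
{h} is an SCC by itself.
That gives 4 strongly connected components.

4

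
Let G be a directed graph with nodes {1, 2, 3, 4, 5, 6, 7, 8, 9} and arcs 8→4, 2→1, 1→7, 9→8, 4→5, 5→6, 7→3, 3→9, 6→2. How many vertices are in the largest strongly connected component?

9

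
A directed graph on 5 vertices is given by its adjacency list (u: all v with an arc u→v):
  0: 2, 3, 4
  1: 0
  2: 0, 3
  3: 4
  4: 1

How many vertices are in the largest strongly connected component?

5

{0, 1, 2, 3, 4} are all mutually reachable — one SCC of size 5.
The largest has 5 vertices.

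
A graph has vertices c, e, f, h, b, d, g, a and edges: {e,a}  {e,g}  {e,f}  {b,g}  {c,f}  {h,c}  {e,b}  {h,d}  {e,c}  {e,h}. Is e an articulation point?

Deleting e raises the number of components from 1 to 3, so e is a cut vertex.

Yes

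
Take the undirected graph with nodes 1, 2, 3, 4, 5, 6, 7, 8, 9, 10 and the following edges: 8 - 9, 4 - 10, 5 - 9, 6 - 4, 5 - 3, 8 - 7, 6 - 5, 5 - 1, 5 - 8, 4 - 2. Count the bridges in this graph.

The edges on the cycle 5-8-9-5 are not bridges since each lies on that cycle.
But removing 10 - 4 disconnects 10 from 4; removing 4 - 6 disconnects 4 from 6; removing 2 - 4 disconnects 2 from 4; removing 5 - 6 disconnects 5 from 6 — these are bridges.
In total 7 edges are bridges.

7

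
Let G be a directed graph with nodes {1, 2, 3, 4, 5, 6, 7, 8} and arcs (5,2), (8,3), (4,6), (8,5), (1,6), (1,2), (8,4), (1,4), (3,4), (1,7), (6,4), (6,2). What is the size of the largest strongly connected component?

{4, 6} are all mutually reachable — one SCC of size 2.
{8} is an SCC by itself.
{1} is an SCC by itself.
{3} is an SCC by itself.
{5} is an SCC by itself.
(and 2 more singleton SCCs)
The largest has 2 vertices.

2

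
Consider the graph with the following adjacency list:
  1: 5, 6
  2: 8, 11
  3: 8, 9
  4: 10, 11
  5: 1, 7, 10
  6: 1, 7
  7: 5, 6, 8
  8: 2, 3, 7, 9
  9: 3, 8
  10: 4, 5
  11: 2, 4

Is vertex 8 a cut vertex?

Yes

Deleting 8 raises the number of components from 1 to 2, so 8 is a cut vertex.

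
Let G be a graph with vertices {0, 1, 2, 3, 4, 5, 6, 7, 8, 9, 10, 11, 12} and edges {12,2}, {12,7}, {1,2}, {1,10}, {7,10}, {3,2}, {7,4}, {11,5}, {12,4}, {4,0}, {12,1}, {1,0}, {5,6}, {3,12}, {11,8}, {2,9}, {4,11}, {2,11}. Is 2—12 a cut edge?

After removing 2—12, the path 2-3-12 still connects them, so the edge is not a bridge.

No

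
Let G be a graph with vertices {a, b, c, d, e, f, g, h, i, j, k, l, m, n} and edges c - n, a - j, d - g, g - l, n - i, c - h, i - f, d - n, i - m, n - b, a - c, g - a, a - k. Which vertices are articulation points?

Removing a increases the component count from 2 to 4, so a is a cut vertex.
Removing c increases the component count from 2 to 3, so c is a cut vertex.
Removing g increases the component count from 2 to 3, so g is a cut vertex.
Likewise i, n are cut vertices.
By contrast removing h leaves 2 components; it is not a cut vertex. No other vertex is a cut vertex either.

a, c, g, i, n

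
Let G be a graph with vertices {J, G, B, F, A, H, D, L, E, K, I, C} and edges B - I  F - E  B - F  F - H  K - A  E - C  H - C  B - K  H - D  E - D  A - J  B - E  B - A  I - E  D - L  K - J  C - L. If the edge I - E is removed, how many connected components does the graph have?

I and E are still connected via I-B-E, so the component count stays at 2.

2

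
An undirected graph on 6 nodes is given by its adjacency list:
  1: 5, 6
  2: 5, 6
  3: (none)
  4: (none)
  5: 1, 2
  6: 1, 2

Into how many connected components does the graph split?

3

4 is isolated — a component by itself.
3 is isolated — a component by itself.
Starting from 1 we can reach 1, 2, 5, 6. That is one component of size 4.
Total: 3 components.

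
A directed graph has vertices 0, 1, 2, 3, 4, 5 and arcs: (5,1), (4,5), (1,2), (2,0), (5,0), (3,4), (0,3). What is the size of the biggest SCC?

{0, 1, 2, 3, 4, 5} are all mutually reachable — one SCC of size 6.
The largest has 6 vertices.

6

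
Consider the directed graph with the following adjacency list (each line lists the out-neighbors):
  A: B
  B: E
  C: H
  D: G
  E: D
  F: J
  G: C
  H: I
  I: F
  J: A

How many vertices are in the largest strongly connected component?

10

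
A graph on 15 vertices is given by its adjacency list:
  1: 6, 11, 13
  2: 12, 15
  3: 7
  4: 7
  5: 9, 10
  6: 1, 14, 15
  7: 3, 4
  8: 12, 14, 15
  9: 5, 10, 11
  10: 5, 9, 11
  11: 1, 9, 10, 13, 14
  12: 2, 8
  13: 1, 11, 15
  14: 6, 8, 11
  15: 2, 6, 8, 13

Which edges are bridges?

The edges on the cycle 8-12-2-15-8 are not bridges since each lies on that cycle.
But removing 7-4 disconnects 7 from 4; removing 3-7 disconnects 3 from 7 — these are bridges.

3-7, 4-7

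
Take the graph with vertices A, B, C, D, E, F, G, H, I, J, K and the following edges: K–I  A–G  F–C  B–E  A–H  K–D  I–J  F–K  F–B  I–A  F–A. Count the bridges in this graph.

7

The edges on the cycle F-K-I-A-F are not bridges since each lies on that cycle.
But removing A–G disconnects A from G; removing I–J disconnects I from J; removing H–A disconnects H from A; removing F–B disconnects F from B — these are bridges.
In total 7 edges are bridges.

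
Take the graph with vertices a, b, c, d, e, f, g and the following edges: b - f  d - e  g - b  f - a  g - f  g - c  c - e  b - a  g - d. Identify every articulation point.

g

Removing g increases the component count from 1 to 2, so g is a cut vertex.
By contrast removing d leaves 1 component; it is not a cut vertex. No other vertex is a cut vertex either.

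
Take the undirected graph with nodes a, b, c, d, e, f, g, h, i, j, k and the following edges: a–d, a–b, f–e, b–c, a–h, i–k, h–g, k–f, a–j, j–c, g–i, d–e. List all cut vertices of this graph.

a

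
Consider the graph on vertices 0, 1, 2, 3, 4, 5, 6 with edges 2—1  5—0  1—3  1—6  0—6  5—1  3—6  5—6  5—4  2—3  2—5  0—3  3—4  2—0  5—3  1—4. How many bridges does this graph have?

0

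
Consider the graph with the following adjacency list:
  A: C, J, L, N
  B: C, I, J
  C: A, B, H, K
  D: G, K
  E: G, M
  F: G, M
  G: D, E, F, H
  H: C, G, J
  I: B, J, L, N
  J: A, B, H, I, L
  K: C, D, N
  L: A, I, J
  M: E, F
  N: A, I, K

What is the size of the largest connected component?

14

Starting from A we can reach A, B, C, D, E, F, G, H, I, J, K, L, M, N. That is one component of size 14.
The largest has 14 vertices.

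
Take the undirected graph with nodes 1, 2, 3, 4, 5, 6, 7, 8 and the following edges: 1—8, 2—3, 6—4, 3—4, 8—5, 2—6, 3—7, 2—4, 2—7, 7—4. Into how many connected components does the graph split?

2

Starting from 1 we can reach 1, 5, 8. That is one component of size 3.
Starting from 2 we can reach 2, 3, 4, 6, 7. That is one component of size 5.
Total: 2 components.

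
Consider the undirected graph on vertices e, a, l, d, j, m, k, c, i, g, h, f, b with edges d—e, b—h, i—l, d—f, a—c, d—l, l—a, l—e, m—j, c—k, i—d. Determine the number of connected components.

g is isolated — a component by itself.
Starting from j we can reach j, m. That is one component of size 2.
Starting from b we can reach b, h. That is one component of size 2.
Starting from a we can reach a, c, d, e, f, i, k, l. That is one component of size 8.
Total: 4 components.

4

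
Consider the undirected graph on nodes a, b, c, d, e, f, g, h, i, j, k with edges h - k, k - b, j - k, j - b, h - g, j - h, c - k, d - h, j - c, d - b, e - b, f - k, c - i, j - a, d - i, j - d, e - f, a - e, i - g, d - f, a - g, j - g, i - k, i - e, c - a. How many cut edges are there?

The edges on the cycle j-c-a-e-i-d-j are not bridges since each lies on that cycle.
Every edge lies on some cycle, so there are no bridges.

0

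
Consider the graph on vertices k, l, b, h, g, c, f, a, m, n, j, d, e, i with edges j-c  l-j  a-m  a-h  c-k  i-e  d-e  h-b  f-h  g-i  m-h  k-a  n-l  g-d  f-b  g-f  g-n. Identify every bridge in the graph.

none

The edges on the cycle a-m-h-a are not bridges since each lies on that cycle.
Every edge lies on some cycle, so there are no bridges.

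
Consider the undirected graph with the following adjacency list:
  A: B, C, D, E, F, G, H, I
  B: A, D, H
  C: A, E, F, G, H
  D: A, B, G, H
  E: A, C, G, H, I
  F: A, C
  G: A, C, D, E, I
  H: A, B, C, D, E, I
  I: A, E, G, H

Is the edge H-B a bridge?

No

After removing H-B, the path H-A-B still connects them, so the edge is not a bridge.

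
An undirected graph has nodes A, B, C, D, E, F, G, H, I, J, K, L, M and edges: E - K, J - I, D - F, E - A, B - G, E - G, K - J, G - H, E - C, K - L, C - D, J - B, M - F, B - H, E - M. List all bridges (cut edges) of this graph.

A-E, I-J, K-L

The edges on the cycle E-K-J-B-H-G-E are not bridges since each lies on that cycle.
But removing I - J disconnects I from J; removing K - L disconnects K from L; removing E - A disconnects E from A — these are bridges.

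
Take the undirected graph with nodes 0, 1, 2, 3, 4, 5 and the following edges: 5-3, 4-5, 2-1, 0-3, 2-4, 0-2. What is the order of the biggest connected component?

6

Starting from 0 we can reach 0, 1, 2, 3, 4, 5. That is one component of size 6.
The largest has 6 vertices.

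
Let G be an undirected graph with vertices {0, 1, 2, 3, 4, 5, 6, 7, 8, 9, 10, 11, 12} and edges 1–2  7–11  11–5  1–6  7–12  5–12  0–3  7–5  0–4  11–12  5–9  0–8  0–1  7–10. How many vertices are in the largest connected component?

7

Starting from 5 we can reach 5, 7, 9, 10, 11, 12. That is one component of size 6.
Starting from 0 we can reach 0, 1, 2, 3, 4, 6, 8. That is one component of size 7.
The largest has 7 vertices.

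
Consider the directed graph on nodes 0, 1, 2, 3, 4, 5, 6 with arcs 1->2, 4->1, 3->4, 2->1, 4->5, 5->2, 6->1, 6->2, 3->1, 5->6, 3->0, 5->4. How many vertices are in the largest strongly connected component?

2

{1, 2} are all mutually reachable — one SCC of size 2.
{4, 5} are all mutually reachable — one SCC of size 2.
{3} is an SCC by itself.
{0} is an SCC by itself.
{6} is an SCC by itself.
The largest has 2 vertices.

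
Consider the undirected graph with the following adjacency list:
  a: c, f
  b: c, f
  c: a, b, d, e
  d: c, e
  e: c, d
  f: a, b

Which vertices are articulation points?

c

Removing c increases the component count from 1 to 2, so c is a cut vertex.
By contrast removing e leaves 1 component; it is not a cut vertex. No other vertex is a cut vertex either.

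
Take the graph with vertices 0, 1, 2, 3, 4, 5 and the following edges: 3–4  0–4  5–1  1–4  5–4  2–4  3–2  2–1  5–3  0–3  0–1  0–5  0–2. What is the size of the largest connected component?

Starting from 0 we can reach 0, 1, 2, 3, 4, 5. That is one component of size 6.
The largest has 6 vertices.

6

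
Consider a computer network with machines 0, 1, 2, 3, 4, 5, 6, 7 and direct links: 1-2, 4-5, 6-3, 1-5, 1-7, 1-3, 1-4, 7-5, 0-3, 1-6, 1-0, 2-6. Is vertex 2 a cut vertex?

Deleting 2 leaves 1 component (was 1) (its neighbors 1, 6 remain connected to each other), so 2 is not a cut vertex.

No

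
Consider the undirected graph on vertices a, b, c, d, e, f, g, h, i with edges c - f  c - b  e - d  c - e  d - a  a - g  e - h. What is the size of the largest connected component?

8

i is isolated — a component by itself.
Starting from a we can reach a, b, c, d, e, f, g, h. That is one component of size 8.
The largest has 8 vertices.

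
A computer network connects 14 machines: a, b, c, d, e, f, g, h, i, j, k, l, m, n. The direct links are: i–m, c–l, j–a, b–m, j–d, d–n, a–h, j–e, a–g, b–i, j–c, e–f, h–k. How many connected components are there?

Starting from b we can reach b, i, m. That is one component of size 3.
Starting from a we can reach a, c, d, e, f, g, h, j, k, l, n. That is one component of size 11.
Total: 2 components.

2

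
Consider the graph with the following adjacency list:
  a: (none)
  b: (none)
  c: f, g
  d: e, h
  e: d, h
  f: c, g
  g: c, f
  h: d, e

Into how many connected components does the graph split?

4

b is isolated — a component by itself.
a is isolated — a component by itself.
Starting from d we can reach d, e, h. That is one component of size 3.
Starting from c we can reach c, f, g. That is one component of size 3.
Total: 4 components.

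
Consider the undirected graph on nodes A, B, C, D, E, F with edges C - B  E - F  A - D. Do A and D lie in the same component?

From A we can reach A, D, which includes D.

Yes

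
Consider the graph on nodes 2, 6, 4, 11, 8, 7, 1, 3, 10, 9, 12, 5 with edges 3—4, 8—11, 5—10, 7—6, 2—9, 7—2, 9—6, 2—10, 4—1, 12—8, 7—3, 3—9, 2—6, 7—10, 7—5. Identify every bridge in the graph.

1-4, 11-8, 12-8, 3-4

The edges on the cycle 7-3-9-2-7 are not bridges since each lies on that cycle.
But removing 3—4 disconnects 3 from 4; removing 8—11 disconnects 8 from 11; removing 12—8 disconnects 12 from 8; removing 4—1 disconnects 4 from 1 — these are bridges.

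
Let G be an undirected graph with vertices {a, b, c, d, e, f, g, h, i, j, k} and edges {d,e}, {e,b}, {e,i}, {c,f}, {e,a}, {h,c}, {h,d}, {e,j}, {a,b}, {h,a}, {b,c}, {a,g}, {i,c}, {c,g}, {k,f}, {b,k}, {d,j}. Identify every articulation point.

Removing g, for instance, still leaves 1 component. No single vertex removal increases the component count — the graph has no articulation points.

none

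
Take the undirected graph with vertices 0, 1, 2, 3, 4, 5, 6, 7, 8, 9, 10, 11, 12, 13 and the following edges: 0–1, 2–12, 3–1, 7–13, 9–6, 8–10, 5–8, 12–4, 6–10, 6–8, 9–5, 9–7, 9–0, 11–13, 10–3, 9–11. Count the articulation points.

2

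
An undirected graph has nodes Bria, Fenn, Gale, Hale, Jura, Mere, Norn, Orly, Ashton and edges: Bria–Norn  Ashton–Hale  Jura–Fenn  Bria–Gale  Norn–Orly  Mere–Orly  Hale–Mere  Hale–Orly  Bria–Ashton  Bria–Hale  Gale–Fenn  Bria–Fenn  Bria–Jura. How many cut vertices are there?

Removing Bria increases the component count from 1 to 2, so Bria is a cut vertex.
By contrast removing Hale leaves 1 component; it is not a cut vertex. No other vertex is a cut vertex either.

1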